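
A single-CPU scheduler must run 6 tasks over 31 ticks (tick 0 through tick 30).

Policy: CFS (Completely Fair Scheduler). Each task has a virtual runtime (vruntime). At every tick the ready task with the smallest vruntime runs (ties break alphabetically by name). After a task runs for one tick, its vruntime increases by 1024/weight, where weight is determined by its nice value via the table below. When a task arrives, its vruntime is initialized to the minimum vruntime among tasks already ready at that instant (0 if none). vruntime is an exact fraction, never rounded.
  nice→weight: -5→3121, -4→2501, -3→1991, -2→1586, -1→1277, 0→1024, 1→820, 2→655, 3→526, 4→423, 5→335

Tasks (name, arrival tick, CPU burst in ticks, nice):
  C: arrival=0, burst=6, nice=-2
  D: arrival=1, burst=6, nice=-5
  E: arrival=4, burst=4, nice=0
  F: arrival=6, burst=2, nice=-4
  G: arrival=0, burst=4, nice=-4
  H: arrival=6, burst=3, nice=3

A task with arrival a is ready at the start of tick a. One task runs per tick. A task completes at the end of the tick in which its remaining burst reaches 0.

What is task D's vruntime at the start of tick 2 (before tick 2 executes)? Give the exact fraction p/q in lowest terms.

t=0: vr[C=0 G=0] → run C
t=1: vr[C=512/793 D=0 G=0] → run D
t=2: vr[C=512/793 D=1024/3121 G=0] → run G
t=3: vr[C=512/793 D=1024/3121 G=1024/2501] → run D
t=4: vr[C=512/793 D=2048/3121 E=1024/2501 G=1024/2501] → run E
t=5: vr[C=512/793 D=2048/3121 E=3525/2501 G=1024/2501] → run G
t=6: vr[C=512/793 D=2048/3121 E=3525/2501 F=512/793 G=2048/2501 H=512/793] → run C
t=7: vr[C=1024/793 D=2048/3121 E=3525/2501 F=512/793 G=2048/2501 H=512/793] → run F
t=8: vr[C=1024/793 D=2048/3121 E=3525/2501 F=34304/32513 G=2048/2501 H=512/793] → run H
t=9: vr[C=1024/793 D=2048/3121 E=3525/2501 F=34304/32513 G=2048/2501 H=540672/208559] → run D
t=10: vr[C=1024/793 D=3072/3121 E=3525/2501 F=34304/32513 G=2048/2501 H=540672/208559] → run G
t=11: vr[C=1024/793 D=3072/3121 E=3525/2501 F=34304/32513 G=3072/2501 H=540672/208559] → run D
t=12: vr[C=1024/793 D=4096/3121 E=3525/2501 F=34304/32513 G=3072/2501 H=540672/208559] → run F
t=13: vr[C=1024/793 D=4096/3121 E=3525/2501 G=3072/2501 H=540672/208559] → run G
t=14: vr[C=1024/793 D=4096/3121 E=3525/2501 H=540672/208559] → run C
t=15: vr[C=1536/793 D=4096/3121 E=3525/2501 H=540672/208559] → run D
t=16: vr[C=1536/793 D=5120/3121 E=3525/2501 H=540672/208559] → run E
t=17: vr[C=1536/793 D=5120/3121 E=6026/2501 H=540672/208559] → run D
t=18: vr[C=1536/793 E=6026/2501 H=540672/208559] → run C
t=19: vr[C=2048/793 E=6026/2501 H=540672/208559] → run E
t=20: vr[C=2048/793 E=8527/2501 H=540672/208559] → run C
t=21: vr[C=2560/793 E=8527/2501 H=540672/208559] → run H
t=22: vr[C=2560/793 E=8527/2501 H=946688/208559] → run C
t=23: vr[E=8527/2501 H=946688/208559] → run E
t=24: vr[H=946688/208559] → run H
t=25: (idle)
t=26: (idle)
t=27: (idle)
t=28: (idle)
t=29: (idle)
t=30: (idle)

vruntime(D, start of tick 2) = 1024/3121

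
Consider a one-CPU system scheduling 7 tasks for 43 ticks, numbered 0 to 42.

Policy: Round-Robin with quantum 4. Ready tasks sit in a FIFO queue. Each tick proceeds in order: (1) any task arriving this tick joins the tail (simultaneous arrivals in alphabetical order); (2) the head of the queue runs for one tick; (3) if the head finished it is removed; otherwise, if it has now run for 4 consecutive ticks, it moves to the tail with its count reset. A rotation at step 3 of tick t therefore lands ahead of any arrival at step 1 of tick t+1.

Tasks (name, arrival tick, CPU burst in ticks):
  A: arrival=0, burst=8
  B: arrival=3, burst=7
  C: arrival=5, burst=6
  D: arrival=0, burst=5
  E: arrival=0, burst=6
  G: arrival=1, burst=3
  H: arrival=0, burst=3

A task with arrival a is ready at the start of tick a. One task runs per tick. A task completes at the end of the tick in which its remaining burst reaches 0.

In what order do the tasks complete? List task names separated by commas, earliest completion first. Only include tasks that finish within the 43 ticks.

t=0: queue=[A,D,E,H] q_used=0 → run A
t=1: queue=[A,D,E,H,G] q_used=1 → run A
t=2: queue=[A,D,E,H,G] q_used=2 → run A
t=3: queue=[A,D,E,H,G,B] q_used=3 → run A
t=4: queue=[D,E,H,G,B,A] q_used=0 → run D
t=5: queue=[D,E,H,G,B,A,C] q_used=1 → run D
t=6: queue=[D,E,H,G,B,A,C] q_used=2 → run D
t=7: queue=[D,E,H,G,B,A,C] q_used=3 → run D
t=8: queue=[E,H,G,B,A,C,D] q_used=0 → run E
t=9: queue=[E,H,G,B,A,C,D] q_used=1 → run E
t=10: queue=[E,H,G,B,A,C,D] q_used=2 → run E
t=11: queue=[E,H,G,B,A,C,D] q_used=3 → run E
t=12: queue=[H,G,B,A,C,D,E] q_used=0 → run H
t=13: queue=[H,G,B,A,C,D,E] q_used=1 → run H
t=14: queue=[H,G,B,A,C,D,E] q_used=2 → run H
t=15: queue=[G,B,A,C,D,E] q_used=0 → run G
t=16: queue=[G,B,A,C,D,E] q_used=1 → run G
t=17: queue=[G,B,A,C,D,E] q_used=2 → run G
t=18: queue=[B,A,C,D,E] q_used=0 → run B
t=19: queue=[B,A,C,D,E] q_used=1 → run B
t=20: queue=[B,A,C,D,E] q_used=2 → run B
t=21: queue=[B,A,C,D,E] q_used=3 → run B
t=22: queue=[A,C,D,E,B] q_used=0 → run A
t=23: queue=[A,C,D,E,B] q_used=1 → run A
t=24: queue=[A,C,D,E,B] q_used=2 → run A
t=25: queue=[A,C,D,E,B] q_used=3 → run A
t=26: queue=[C,D,E,B] q_used=0 → run C
t=27: queue=[C,D,E,B] q_used=1 → run C
t=28: queue=[C,D,E,B] q_used=2 → run C
t=29: queue=[C,D,E,B] q_used=3 → run C
t=30: queue=[D,E,B,C] q_used=0 → run D
t=31: queue=[E,B,C] q_used=0 → run E
t=32: queue=[E,B,C] q_used=1 → run E
t=33: queue=[B,C] q_used=0 → run B
t=34: queue=[B,C] q_used=1 → run B
t=35: queue=[B,C] q_used=2 → run B
t=36: queue=[C] q_used=0 → run C
t=37: queue=[C] q_used=1 → run C
t=38: (idle)
t=39: (idle)
t=40: (idle)
t=41: (idle)
t=42: (idle)

completion order = H, G, A, D, E, B, C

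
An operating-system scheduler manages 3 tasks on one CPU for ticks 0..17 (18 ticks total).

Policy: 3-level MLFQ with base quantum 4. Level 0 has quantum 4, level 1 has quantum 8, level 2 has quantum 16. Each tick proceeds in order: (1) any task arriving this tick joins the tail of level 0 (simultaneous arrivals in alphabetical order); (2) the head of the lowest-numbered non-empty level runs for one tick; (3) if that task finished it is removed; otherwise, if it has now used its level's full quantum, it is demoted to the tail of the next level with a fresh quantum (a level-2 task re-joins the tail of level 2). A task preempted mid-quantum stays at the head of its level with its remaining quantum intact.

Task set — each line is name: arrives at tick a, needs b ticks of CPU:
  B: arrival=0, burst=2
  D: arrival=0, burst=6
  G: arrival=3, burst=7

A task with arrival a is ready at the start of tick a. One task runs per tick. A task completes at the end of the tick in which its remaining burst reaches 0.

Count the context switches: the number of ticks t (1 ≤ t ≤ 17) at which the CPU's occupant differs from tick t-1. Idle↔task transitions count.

context switches = 5

t=0: L0/L1/L2 = BD/-/- → run B
t=1: L0/L1/L2 = BD/-/- → run B
t=2: L0/L1/L2 = D/-/- → run D
t=3: L0/L1/L2 = DG/-/- → run D
t=4: L0/L1/L2 = DG/-/- → run D
t=5: L0/L1/L2 = DG/-/- → run D
t=6: L0/L1/L2 = G/D/- → run G
t=7: L0/L1/L2 = G/D/- → run G
t=8: L0/L1/L2 = G/D/- → run G
t=9: L0/L1/L2 = G/D/- → run G
t=10: L0/L1/L2 = -/DG/- → run D
t=11: L0/L1/L2 = -/DG/- → run D
t=12: L0/L1/L2 = -/G/- → run G
t=13: L0/L1/L2 = -/G/- → run G
t=14: L0/L1/L2 = -/G/- → run G
t=15: (idle)
t=16: (idle)
t=17: (idle)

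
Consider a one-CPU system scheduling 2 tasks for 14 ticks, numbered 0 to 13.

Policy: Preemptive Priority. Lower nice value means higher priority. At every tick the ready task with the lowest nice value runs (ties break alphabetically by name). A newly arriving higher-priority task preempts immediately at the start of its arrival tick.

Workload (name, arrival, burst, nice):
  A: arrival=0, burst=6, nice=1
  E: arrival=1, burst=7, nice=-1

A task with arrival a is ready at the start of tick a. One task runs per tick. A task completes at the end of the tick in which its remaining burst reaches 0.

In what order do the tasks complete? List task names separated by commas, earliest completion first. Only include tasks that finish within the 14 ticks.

t=0: ready={A} → run A
t=1: ready={A,E} → run E
t=2: ready={A,E} → run E
t=3: ready={A,E} → run E
t=4: ready={A,E} → run E
t=5: ready={A,E} → run E
t=6: ready={A,E} → run E
t=7: ready={A,E} → run E
t=8: ready={A} → run A
t=9: ready={A} → run A
t=10: ready={A} → run A
t=11: ready={A} → run A
t=12: ready={A} → run A
t=13: (idle)

completion order = E, A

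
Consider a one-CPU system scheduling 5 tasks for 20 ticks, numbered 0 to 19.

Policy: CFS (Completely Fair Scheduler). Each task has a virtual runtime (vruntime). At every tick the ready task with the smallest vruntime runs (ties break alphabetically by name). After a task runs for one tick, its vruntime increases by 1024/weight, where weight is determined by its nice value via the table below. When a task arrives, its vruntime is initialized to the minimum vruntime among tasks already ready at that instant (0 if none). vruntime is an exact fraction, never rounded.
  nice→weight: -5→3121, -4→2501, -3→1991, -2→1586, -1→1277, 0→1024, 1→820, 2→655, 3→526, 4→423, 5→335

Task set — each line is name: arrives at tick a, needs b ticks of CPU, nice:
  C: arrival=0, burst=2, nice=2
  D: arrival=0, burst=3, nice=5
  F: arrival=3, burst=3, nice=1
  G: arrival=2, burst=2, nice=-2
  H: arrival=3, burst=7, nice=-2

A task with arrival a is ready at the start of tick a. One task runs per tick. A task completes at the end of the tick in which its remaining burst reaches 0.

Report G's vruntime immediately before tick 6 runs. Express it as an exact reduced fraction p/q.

t=0: vr[C=0 D=0] → run C
t=1: vr[C=1024/655 D=0] → run D
t=2: vr[C=1024/655 D=1024/335 G=1024/655] → run C
t=3: vr[D=1024/335 F=1024/655 G=1024/655 H=1024/655] → run F
t=4: vr[D=1024/335 F=15104/5371 G=1024/655 H=1024/655] → run G
t=5: vr[D=1024/335 F=15104/5371 G=1147392/519415 H=1024/655] → run H
t=6: vr[D=1024/335 F=15104/5371 G=1147392/519415 H=1147392/519415] → run G
t=7: vr[D=1024/335 F=15104/5371 H=1147392/519415] → run H
t=8: vr[D=1024/335 F=15104/5371 H=1482752/519415] → run F
t=9: vr[D=1024/335 F=109056/26855 H=1482752/519415] → run H
t=10: vr[D=1024/335 F=109056/26855 H=1818112/519415] → run D
t=11: vr[D=2048/335 F=109056/26855 H=1818112/519415] → run H
t=12: vr[D=2048/335 F=109056/26855 H=2153472/519415] → run F
t=13: vr[D=2048/335 H=2153472/519415] → run H
t=14: vr[D=2048/335 H=2488832/519415] → run H
t=15: vr[D=2048/335 H=2824192/519415] → run H
t=16: vr[D=2048/335] → run D
t=17: (idle)
t=18: (idle)
t=19: (idle)

vruntime(G, start of tick 6) = 1147392/519415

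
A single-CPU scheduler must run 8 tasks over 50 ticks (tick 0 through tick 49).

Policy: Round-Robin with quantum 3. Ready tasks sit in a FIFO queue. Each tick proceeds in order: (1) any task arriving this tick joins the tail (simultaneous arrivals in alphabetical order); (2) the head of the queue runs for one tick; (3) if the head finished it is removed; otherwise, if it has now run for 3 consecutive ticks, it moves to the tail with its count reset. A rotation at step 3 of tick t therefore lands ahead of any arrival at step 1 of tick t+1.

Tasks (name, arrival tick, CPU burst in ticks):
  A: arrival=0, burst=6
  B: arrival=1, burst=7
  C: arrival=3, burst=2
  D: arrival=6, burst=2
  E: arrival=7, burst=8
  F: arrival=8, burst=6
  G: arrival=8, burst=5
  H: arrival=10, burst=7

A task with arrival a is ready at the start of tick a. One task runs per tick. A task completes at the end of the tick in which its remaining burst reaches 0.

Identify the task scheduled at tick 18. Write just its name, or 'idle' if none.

running at tick 18 = E

t=0: queue=[A] q_used=0 → run A
t=1: queue=[A,B] q_used=1 → run A
t=2: queue=[A,B] q_used=2 → run A
t=3: queue=[B,A,C] q_used=0 → run B
t=4: queue=[B,A,C] q_used=1 → run B
t=5: queue=[B,A,C] q_used=2 → run B
t=6: queue=[A,C,B,D] q_used=0 → run A
t=7: queue=[A,C,B,D,E] q_used=1 → run A
t=8: queue=[A,C,B,D,E,F,G] q_used=2 → run A
t=9: queue=[C,B,D,E,F,G] q_used=0 → run C
t=10: queue=[C,B,D,E,F,G,H] q_used=1 → run C
t=11: queue=[B,D,E,F,G,H] q_used=0 → run B
t=12: queue=[B,D,E,F,G,H] q_used=1 → run B
t=13: queue=[B,D,E,F,G,H] q_used=2 → run B
t=14: queue=[D,E,F,G,H,B] q_used=0 → run D
t=15: queue=[D,E,F,G,H,B] q_used=1 → run D
t=16: queue=[E,F,G,H,B] q_used=0 → run E
t=17: queue=[E,F,G,H,B] q_used=1 → run E
t=18: queue=[E,F,G,H,B] q_used=2 → run E
t=19: queue=[F,G,H,B,E] q_used=0 → run F
t=20: queue=[F,G,H,B,E] q_used=1 → run F
t=21: queue=[F,G,H,B,E] q_used=2 → run F
t=22: queue=[G,H,B,E,F] q_used=0 → run G
t=23: queue=[G,H,B,E,F] q_used=1 → run G
t=24: queue=[G,H,B,E,F] q_used=2 → run G
t=25: queue=[H,B,E,F,G] q_used=0 → run H
t=26: queue=[H,B,E,F,G] q_used=1 → run H
t=27: queue=[H,B,E,F,G] q_used=2 → run H
t=28: queue=[B,E,F,G,H] q_used=0 → run B
t=29: queue=[E,F,G,H] q_used=0 → run E
t=30: queue=[E,F,G,H] q_used=1 → run E
t=31: queue=[E,F,G,H] q_used=2 → run E
t=32: queue=[F,G,H,E] q_used=0 → run F
t=33: queue=[F,G,H,E] q_used=1 → run F
t=34: queue=[F,G,H,E] q_used=2 → run F
t=35: queue=[G,H,E] q_used=0 → run G
t=36: queue=[G,H,E] q_used=1 → run G
t=37: queue=[H,E] q_used=0 → run H
t=38: queue=[H,E] q_used=1 → run H
t=39: queue=[H,E] q_used=2 → run H
t=40: queue=[E,H] q_used=0 → run E
t=41: queue=[E,H] q_used=1 → run E
t=42: queue=[H] q_used=0 → run H
t=43: (idle)
t=44: (idle)
t=45: (idle)
t=46: (idle)
t=47: (idle)
t=48: (idle)
t=49: (idle)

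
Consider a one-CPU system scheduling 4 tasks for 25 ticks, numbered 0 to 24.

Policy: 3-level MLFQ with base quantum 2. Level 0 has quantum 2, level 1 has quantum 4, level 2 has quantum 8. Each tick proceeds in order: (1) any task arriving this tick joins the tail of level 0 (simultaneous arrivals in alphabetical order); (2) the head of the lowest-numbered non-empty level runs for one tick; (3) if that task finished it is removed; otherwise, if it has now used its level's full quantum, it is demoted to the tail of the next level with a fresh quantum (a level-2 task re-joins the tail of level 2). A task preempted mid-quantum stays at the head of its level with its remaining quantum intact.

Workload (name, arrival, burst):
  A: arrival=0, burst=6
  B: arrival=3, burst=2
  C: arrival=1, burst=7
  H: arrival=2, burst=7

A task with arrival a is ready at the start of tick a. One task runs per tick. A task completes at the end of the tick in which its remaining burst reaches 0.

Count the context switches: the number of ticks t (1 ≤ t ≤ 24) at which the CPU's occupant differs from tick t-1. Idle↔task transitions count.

t=0: L0/L1/L2 = A/-/- → run A
t=1: L0/L1/L2 = AC/-/- → run A
t=2: L0/L1/L2 = CH/A/- → run C
t=3: L0/L1/L2 = CHB/A/- → run C
t=4: L0/L1/L2 = HB/AC/- → run H
t=5: L0/L1/L2 = HB/AC/- → run H
t=6: L0/L1/L2 = B/ACH/- → run B
t=7: L0/L1/L2 = B/ACH/- → run B
t=8: L0/L1/L2 = -/ACH/- → run A
t=9: L0/L1/L2 = -/ACH/- → run A
t=10: L0/L1/L2 = -/ACH/- → run A
t=11: L0/L1/L2 = -/ACH/- → run A
t=12: L0/L1/L2 = -/CH/- → run C
t=13: L0/L1/L2 = -/CH/- → run C
t=14: L0/L1/L2 = -/CH/- → run C
t=15: L0/L1/L2 = -/CH/- → run C
t=16: L0/L1/L2 = -/H/C → run H
t=17: L0/L1/L2 = -/H/C → run H
t=18: L0/L1/L2 = -/H/C → run H
t=19: L0/L1/L2 = -/H/C → run H
t=20: L0/L1/L2 = -/-/CH → run C
t=21: L0/L1/L2 = -/-/H → run H
t=22: (idle)
t=23: (idle)
t=24: (idle)

context switches = 9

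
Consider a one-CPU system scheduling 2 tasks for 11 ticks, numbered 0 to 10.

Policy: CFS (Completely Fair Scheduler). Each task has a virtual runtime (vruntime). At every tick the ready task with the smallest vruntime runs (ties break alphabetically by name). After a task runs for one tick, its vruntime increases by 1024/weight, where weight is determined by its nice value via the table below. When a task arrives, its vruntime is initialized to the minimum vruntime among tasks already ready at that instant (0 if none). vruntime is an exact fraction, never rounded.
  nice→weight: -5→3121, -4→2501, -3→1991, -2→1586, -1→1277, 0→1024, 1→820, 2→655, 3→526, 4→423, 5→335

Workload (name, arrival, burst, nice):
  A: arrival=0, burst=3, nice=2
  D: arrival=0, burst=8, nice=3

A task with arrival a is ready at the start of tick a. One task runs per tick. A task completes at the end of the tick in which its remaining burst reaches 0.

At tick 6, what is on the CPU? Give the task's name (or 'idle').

t=0: vr[A=0 D=0] → run A
t=1: vr[A=1024/655 D=0] → run D
t=2: vr[A=1024/655 D=512/263] → run A
t=3: vr[A=2048/655 D=512/263] → run D
t=4: vr[A=2048/655 D=1024/263] → run A
t=5: vr[D=1024/263] → run D
t=6: vr[D=1536/263] → run D
t=7: vr[D=2048/263] → run D
t=8: vr[D=2560/263] → run D
t=9: vr[D=3072/263] → run D
t=10: vr[D=3584/263] → run D

running at tick 6 = D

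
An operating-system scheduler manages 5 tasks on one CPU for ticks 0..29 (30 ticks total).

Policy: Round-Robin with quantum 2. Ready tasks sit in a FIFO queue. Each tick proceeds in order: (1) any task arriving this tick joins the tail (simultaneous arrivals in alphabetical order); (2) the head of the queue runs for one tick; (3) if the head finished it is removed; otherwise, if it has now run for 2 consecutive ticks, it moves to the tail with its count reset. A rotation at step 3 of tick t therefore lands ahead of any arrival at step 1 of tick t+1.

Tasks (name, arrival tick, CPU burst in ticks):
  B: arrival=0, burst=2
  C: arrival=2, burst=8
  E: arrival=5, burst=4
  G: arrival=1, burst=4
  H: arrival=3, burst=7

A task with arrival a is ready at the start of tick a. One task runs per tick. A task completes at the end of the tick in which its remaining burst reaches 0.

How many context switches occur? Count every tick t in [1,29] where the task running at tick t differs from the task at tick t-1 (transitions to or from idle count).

context switches = 13

t=0: queue=[B] q_used=0 → run B
t=1: queue=[B,G] q_used=1 → run B
t=2: queue=[G,C] q_used=0 → run G
t=3: queue=[G,C,H] q_used=1 → run G
t=4: queue=[C,H,G] q_used=0 → run C
t=5: queue=[C,H,G,E] q_used=1 → run C
t=6: queue=[H,G,E,C] q_used=0 → run H
t=7: queue=[H,G,E,C] q_used=1 → run H
t=8: queue=[G,E,C,H] q_used=0 → run G
t=9: queue=[G,E,C,H] q_used=1 → run G
t=10: queue=[E,C,H] q_used=0 → run E
t=11: queue=[E,C,H] q_used=1 → run E
t=12: queue=[C,H,E] q_used=0 → run C
t=13: queue=[C,H,E] q_used=1 → run C
t=14: queue=[H,E,C] q_used=0 → run H
t=15: queue=[H,E,C] q_used=1 → run H
t=16: queue=[E,C,H] q_used=0 → run E
t=17: queue=[E,C,H] q_used=1 → run E
t=18: queue=[C,H] q_used=0 → run C
t=19: queue=[C,H] q_used=1 → run C
t=20: queue=[H,C] q_used=0 → run H
t=21: queue=[H,C] q_used=1 → run H
t=22: queue=[C,H] q_used=0 → run C
t=23: queue=[C,H] q_used=1 → run C
t=24: queue=[H] q_used=0 → run H
t=25: (idle)
t=26: (idle)
t=27: (idle)
t=28: (idle)
t=29: (idle)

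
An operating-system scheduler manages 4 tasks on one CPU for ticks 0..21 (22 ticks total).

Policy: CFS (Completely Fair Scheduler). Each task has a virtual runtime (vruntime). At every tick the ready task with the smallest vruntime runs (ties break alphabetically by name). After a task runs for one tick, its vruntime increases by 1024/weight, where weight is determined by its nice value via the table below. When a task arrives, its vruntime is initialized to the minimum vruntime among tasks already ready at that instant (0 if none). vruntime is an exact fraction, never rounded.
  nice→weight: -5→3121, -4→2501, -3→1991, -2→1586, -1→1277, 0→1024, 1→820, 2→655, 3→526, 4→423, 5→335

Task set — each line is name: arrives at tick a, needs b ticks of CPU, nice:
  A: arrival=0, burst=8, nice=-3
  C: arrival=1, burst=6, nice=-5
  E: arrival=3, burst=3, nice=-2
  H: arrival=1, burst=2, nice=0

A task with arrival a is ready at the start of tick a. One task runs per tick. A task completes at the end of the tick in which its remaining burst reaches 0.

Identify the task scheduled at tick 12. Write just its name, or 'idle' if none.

t=0: vr[A=0] → run A
t=1: vr[A=1024/1991 C=1024/1991 H=1024/1991] → run A
t=2: vr[A=2048/1991 C=1024/1991 H=1024/1991] → run C
t=3: vr[A=2048/1991 C=5234688/6213911 E=1024/1991 H=1024/1991] → run E
t=4: vr[A=2048/1991 C=5234688/6213911 E=1831424/1578863 H=1024/1991] → run H
t=5: vr[A=2048/1991 C=5234688/6213911 E=1831424/1578863 H=3015/1991] → run C
t=6: vr[A=2048/1991 C=7273472/6213911 E=1831424/1578863 H=3015/1991] → run A
t=7: vr[A=3072/1991 C=7273472/6213911 E=1831424/1578863 H=3015/1991] → run E
t=8: vr[A=3072/1991 C=7273472/6213911 E=2850816/1578863 H=3015/1991] → run C
t=9: vr[A=3072/1991 C=9312256/6213911 E=2850816/1578863 H=3015/1991] → run C
t=10: vr[A=3072/1991 C=11351040/6213911 E=2850816/1578863 H=3015/1991] → run H
t=11: vr[A=3072/1991 C=11351040/6213911 E=2850816/1578863] → run A
t=12: vr[A=4096/1991 C=11351040/6213911 E=2850816/1578863] → run E
t=13: vr[A=4096/1991 C=11351040/6213911] → run C
t=14: vr[A=4096/1991 C=13389824/6213911] → run A
t=15: vr[A=5120/1991 C=13389824/6213911] → run C
t=16: vr[A=5120/1991] → run A
t=17: vr[A=6144/1991] → run A
t=18: vr[A=7168/1991] → run A
t=19: (idle)
t=20: (idle)
t=21: (idle)

running at tick 12 = E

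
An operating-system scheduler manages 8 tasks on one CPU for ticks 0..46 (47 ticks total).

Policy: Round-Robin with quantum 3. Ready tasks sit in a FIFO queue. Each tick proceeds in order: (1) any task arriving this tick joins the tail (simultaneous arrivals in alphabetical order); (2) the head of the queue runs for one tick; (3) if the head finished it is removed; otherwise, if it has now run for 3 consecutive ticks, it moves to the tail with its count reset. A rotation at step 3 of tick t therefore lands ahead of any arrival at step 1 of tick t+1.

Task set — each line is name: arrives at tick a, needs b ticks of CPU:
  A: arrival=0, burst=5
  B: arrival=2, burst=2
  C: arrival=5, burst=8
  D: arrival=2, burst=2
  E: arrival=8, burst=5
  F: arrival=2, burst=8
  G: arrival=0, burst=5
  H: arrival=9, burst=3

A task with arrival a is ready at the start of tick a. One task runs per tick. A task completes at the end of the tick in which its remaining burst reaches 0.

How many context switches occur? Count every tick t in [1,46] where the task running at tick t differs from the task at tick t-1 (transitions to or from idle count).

context switches = 15

t=0: queue=[A,G] q_used=0 → run A
t=1: queue=[A,G] q_used=1 → run A
t=2: queue=[A,G,B,D,F] q_used=2 → run A
t=3: queue=[G,B,D,F,A] q_used=0 → run G
t=4: queue=[G,B,D,F,A] q_used=1 → run G
t=5: queue=[G,B,D,F,A,C] q_used=2 → run G
t=6: queue=[B,D,F,A,C,G] q_used=0 → run B
t=7: queue=[B,D,F,A,C,G] q_used=1 → run B
t=8: queue=[D,F,A,C,G,E] q_used=0 → run D
t=9: queue=[D,F,A,C,G,E,H] q_used=1 → run D
t=10: queue=[F,A,C,G,E,H] q_used=0 → run F
t=11: queue=[F,A,C,G,E,H] q_used=1 → run F
t=12: queue=[F,A,C,G,E,H] q_used=2 → run F
t=13: queue=[A,C,G,E,H,F] q_used=0 → run A
t=14: queue=[A,C,G,E,H,F] q_used=1 → run A
t=15: queue=[C,G,E,H,F] q_used=0 → run C
t=16: queue=[C,G,E,H,F] q_used=1 → run C
t=17: queue=[C,G,E,H,F] q_used=2 → run C
t=18: queue=[G,E,H,F,C] q_used=0 → run G
t=19: queue=[G,E,H,F,C] q_used=1 → run G
t=20: queue=[E,H,F,C] q_used=0 → run E
t=21: queue=[E,H,F,C] q_used=1 → run E
t=22: queue=[E,H,F,C] q_used=2 → run E
t=23: queue=[H,F,C,E] q_used=0 → run H
t=24: queue=[H,F,C,E] q_used=1 → run H
t=25: queue=[H,F,C,E] q_used=2 → run H
t=26: queue=[F,C,E] q_used=0 → run F
t=27: queue=[F,C,E] q_used=1 → run F
t=28: queue=[F,C,E] q_used=2 → run F
t=29: queue=[C,E,F] q_used=0 → run C
t=30: queue=[C,E,F] q_used=1 → run C
t=31: queue=[C,E,F] q_used=2 → run C
t=32: queue=[E,F,C] q_used=0 → run E
t=33: queue=[E,F,C] q_used=1 → run E
t=34: queue=[F,C] q_used=0 → run F
t=35: queue=[F,C] q_used=1 → run F
t=36: queue=[C] q_used=0 → run C
t=37: queue=[C] q_used=1 → run C
t=38: (idle)
t=39: (idle)
t=40: (idle)
t=41: (idle)
t=42: (idle)
t=43: (idle)
t=44: (idle)
t=45: (idle)
t=46: (idle)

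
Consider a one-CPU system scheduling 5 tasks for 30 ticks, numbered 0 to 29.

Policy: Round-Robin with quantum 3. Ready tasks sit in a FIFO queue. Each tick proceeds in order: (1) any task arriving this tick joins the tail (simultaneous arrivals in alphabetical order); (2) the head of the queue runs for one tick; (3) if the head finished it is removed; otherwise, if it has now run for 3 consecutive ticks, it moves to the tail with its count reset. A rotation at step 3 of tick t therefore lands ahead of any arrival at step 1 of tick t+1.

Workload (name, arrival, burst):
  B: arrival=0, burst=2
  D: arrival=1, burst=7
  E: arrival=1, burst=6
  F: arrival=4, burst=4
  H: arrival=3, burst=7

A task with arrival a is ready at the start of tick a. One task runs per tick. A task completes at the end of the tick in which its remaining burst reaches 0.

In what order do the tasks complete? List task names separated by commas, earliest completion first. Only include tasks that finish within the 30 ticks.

t=0: queue=[B] q_used=0 → run B
t=1: queue=[B,D,E] q_used=1 → run B
t=2: queue=[D,E] q_used=0 → run D
t=3: queue=[D,E,H] q_used=1 → run D
t=4: queue=[D,E,H,F] q_used=2 → run D
t=5: queue=[E,H,F,D] q_used=0 → run E
t=6: queue=[E,H,F,D] q_used=1 → run E
t=7: queue=[E,H,F,D] q_used=2 → run E
t=8: queue=[H,F,D,E] q_used=0 → run H
t=9: queue=[H,F,D,E] q_used=1 → run H
t=10: queue=[H,F,D,E] q_used=2 → run H
t=11: queue=[F,D,E,H] q_used=0 → run F
t=12: queue=[F,D,E,H] q_used=1 → run F
t=13: queue=[F,D,E,H] q_used=2 → run F
t=14: queue=[D,E,H,F] q_used=0 → run D
t=15: queue=[D,E,H,F] q_used=1 → run D
t=16: queue=[D,E,H,F] q_used=2 → run D
t=17: queue=[E,H,F,D] q_used=0 → run E
t=18: queue=[E,H,F,D] q_used=1 → run E
t=19: queue=[E,H,F,D] q_used=2 → run E
t=20: queue=[H,F,D] q_used=0 → run H
t=21: queue=[H,F,D] q_used=1 → run H
t=22: queue=[H,F,D] q_used=2 → run H
t=23: queue=[F,D,H] q_used=0 → run F
t=24: queue=[D,H] q_used=0 → run D
t=25: queue=[H] q_used=0 → run H
t=26: (idle)
t=27: (idle)
t=28: (idle)
t=29: (idle)

completion order = B, E, F, D, H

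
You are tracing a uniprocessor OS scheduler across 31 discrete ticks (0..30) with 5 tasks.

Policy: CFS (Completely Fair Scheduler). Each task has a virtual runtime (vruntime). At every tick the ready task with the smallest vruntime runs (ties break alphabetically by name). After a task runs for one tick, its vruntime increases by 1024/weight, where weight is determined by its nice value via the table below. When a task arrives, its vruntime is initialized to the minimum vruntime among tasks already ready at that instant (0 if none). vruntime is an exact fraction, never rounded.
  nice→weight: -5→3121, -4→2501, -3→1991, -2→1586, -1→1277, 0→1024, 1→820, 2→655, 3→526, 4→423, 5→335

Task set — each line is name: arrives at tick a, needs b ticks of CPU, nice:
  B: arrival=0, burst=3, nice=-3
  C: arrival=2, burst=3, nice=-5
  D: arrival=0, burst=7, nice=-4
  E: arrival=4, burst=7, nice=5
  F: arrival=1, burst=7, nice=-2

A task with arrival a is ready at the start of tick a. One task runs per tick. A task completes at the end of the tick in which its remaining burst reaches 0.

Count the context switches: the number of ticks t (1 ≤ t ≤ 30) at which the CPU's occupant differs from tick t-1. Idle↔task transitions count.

t=0: vr[B=0 D=0] → run B
t=1: vr[B=1024/1991 D=0 F=0] → run D
t=2: vr[B=1024/1991 C=0 D=1024/2501 F=0] → run C
t=3: vr[B=1024/1991 C=1024/3121 D=1024/2501 F=0] → run F
t=4: vr[B=1024/1991 C=1024/3121 D=1024/2501 E=1024/3121 F=512/793] → run C
t=5: vr[B=1024/1991 C=2048/3121 D=1024/2501 E=1024/3121 F=512/793] → run E
t=6: vr[B=1024/1991 C=2048/3121 D=1024/2501 E=3538944/1045535 F=512/793] → run D
t=7: vr[B=1024/1991 C=2048/3121 D=2048/2501 E=3538944/1045535 F=512/793] → run B
t=8: vr[B=2048/1991 C=2048/3121 D=2048/2501 E=3538944/1045535 F=512/793] → run F
t=9: vr[B=2048/1991 C=2048/3121 D=2048/2501 E=3538944/1045535 F=1024/793] → run C
t=10: vr[B=2048/1991 D=2048/2501 E=3538944/1045535 F=1024/793] → run D
t=11: vr[B=2048/1991 D=3072/2501 E=3538944/1045535 F=1024/793] → run B
t=12: vr[D=3072/2501 E=3538944/1045535 F=1024/793] → run D
t=13: vr[D=4096/2501 E=3538944/1045535 F=1024/793] → run F
t=14: vr[D=4096/2501 E=3538944/1045535 F=1536/793] → run D
t=15: vr[D=5120/2501 E=3538944/1045535 F=1536/793] → run F
t=16: vr[D=5120/2501 E=3538944/1045535 F=2048/793] → run D
t=17: vr[D=6144/2501 E=3538944/1045535 F=2048/793] → run D
t=18: vr[E=3538944/1045535 F=2048/793] → run F
t=19: vr[E=3538944/1045535 F=2560/793] → run F
t=20: vr[E=3538944/1045535 F=3072/793] → run E
t=21: vr[E=6734848/1045535 F=3072/793] → run F
t=22: vr[E=6734848/1045535] → run E
t=23: vr[E=9930752/1045535] → run E
t=24: vr[E=13126656/1045535] → run E
t=25: vr[E=3264512/209107] → run E
t=26: vr[E=19518464/1045535] → run E
t=27: (idle)
t=28: (idle)
t=29: (idle)
t=30: (idle)

context switches = 21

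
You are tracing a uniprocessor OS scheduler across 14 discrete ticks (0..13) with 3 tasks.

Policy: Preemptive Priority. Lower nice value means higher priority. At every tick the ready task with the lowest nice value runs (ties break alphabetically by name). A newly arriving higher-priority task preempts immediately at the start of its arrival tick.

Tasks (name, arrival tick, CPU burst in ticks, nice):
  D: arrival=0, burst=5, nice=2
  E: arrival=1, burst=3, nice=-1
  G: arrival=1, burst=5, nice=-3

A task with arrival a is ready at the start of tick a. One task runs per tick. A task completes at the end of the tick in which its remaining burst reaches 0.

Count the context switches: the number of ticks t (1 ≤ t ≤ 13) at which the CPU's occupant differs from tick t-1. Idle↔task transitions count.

context switches = 4

t=0: ready={D} → run D
t=1: ready={D,E,G} → run G
t=2: ready={D,E,G} → run G
t=3: ready={D,E,G} → run G
t=4: ready={D,E,G} → run G
t=5: ready={D,E,G} → run G
t=6: ready={D,E} → run E
t=7: ready={D,E} → run E
t=8: ready={D,E} → run E
t=9: ready={D} → run D
t=10: ready={D} → run D
t=11: ready={D} → run D
t=12: ready={D} → run D
t=13: (idle)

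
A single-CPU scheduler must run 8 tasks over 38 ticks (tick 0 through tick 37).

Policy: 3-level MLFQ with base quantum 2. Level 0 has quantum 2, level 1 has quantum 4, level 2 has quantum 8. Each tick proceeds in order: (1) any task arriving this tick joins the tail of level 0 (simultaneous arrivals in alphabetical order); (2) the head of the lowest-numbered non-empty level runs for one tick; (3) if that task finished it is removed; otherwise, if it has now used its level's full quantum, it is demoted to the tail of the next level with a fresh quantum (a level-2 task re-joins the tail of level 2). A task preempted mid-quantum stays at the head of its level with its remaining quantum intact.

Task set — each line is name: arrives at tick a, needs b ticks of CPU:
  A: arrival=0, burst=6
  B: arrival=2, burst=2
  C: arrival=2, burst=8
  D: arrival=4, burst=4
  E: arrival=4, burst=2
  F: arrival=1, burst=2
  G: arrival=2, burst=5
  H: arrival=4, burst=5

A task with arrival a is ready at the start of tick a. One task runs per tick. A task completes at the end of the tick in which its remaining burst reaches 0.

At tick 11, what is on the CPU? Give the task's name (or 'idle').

running at tick 11 = D

t=0: L0/L1/L2 = A/-/- → run A
t=1: L0/L1/L2 = AF/-/- → run A
t=2: L0/L1/L2 = FBCG/A/- → run F
t=3: L0/L1/L2 = FBCG/A/- → run F
t=4: L0/L1/L2 = BCGDEH/A/- → run B
t=5: L0/L1/L2 = BCGDEH/A/- → run B
t=6: L0/L1/L2 = CGDEH/A/- → run C
t=7: L0/L1/L2 = CGDEH/A/- → run C
t=8: L0/L1/L2 = GDEH/AC/- → run G
t=9: L0/L1/L2 = GDEH/AC/- → run G
t=10: L0/L1/L2 = DEH/ACG/- → run D
t=11: L0/L1/L2 = DEH/ACG/- → run D
t=12: L0/L1/L2 = EH/ACGD/- → run E
t=13: L0/L1/L2 = EH/ACGD/- → run E
t=14: L0/L1/L2 = H/ACGD/- → run H
t=15: L0/L1/L2 = H/ACGD/- → run H
t=16: L0/L1/L2 = -/ACGDH/- → run A
t=17: L0/L1/L2 = -/ACGDH/- → run A
t=18: L0/L1/L2 = -/ACGDH/- → run A
t=19: L0/L1/L2 = -/ACGDH/- → run A
t=20: L0/L1/L2 = -/CGDH/- → run C
t=21: L0/L1/L2 = -/CGDH/- → run C
t=22: L0/L1/L2 = -/CGDH/- → run C
t=23: L0/L1/L2 = -/CGDH/- → run C
t=24: L0/L1/L2 = -/GDH/C → run G
t=25: L0/L1/L2 = -/GDH/C → run G
t=26: L0/L1/L2 = -/GDH/C → run G
t=27: L0/L1/L2 = -/DH/C → run D
t=28: L0/L1/L2 = -/DH/C → run D
t=29: L0/L1/L2 = -/H/C → run H
t=30: L0/L1/L2 = -/H/C → run H
t=31: L0/L1/L2 = -/H/C → run H
t=32: L0/L1/L2 = -/-/C → run C
t=33: L0/L1/L2 = -/-/C → run C
t=34: (idle)
t=35: (idle)
t=36: (idle)
t=37: (idle)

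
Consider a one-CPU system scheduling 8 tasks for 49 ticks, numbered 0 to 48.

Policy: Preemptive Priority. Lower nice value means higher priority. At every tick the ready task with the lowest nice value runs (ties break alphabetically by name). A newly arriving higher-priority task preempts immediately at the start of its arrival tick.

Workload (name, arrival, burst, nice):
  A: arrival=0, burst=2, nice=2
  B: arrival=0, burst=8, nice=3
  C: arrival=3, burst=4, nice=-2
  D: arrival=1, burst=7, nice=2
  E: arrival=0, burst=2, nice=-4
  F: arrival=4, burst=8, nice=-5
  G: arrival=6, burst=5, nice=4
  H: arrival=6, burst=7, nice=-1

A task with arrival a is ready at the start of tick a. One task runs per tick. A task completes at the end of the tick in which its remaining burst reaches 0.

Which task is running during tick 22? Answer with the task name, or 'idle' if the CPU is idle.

running at tick 22 = A

t=0: ready={A,B,E} → run E
t=1: ready={A,B,D,E} → run E
t=2: ready={A,B,D} → run A
t=3: ready={A,B,C,D} → run C
t=4: ready={A,B,C,D,F} → run F
t=5: ready={A,B,C,D,F} → run F
t=6: ready={A,B,C,D,F,G,H} → run F
t=7: ready={A,B,C,D,F,G,H} → run F
t=8: ready={A,B,C,D,F,G,H} → run F
t=9: ready={A,B,C,D,F,G,H} → run F
t=10: ready={A,B,C,D,F,G,H} → run F
t=11: ready={A,B,C,D,F,G,H} → run F
t=12: ready={A,B,C,D,G,H} → run C
t=13: ready={A,B,C,D,G,H} → run C
t=14: ready={A,B,C,D,G,H} → run C
t=15: ready={A,B,D,G,H} → run H
t=16: ready={A,B,D,G,H} → run H
t=17: ready={A,B,D,G,H} → run H
t=18: ready={A,B,D,G,H} → run H
t=19: ready={A,B,D,G,H} → run H
t=20: ready={A,B,D,G,H} → run H
t=21: ready={A,B,D,G,H} → run H
t=22: ready={A,B,D,G} → run A
t=23: ready={B,D,G} → run D
t=24: ready={B,D,G} → run D
t=25: ready={B,D,G} → run D
t=26: ready={B,D,G} → run D
t=27: ready={B,D,G} → run D
t=28: ready={B,D,G} → run D
t=29: ready={B,D,G} → run D
t=30: ready={B,G} → run B
t=31: ready={B,G} → run B
t=32: ready={B,G} → run B
t=33: ready={B,G} → run B
t=34: ready={B,G} → run B
t=35: ready={B,G} → run B
t=36: ready={B,G} → run B
t=37: ready={B,G} → run B
t=38: ready={G} → run G
t=39: ready={G} → run G
t=40: ready={G} → run G
t=41: ready={G} → run G
t=42: ready={G} → run G
t=43: (idle)
t=44: (idle)
t=45: (idle)
t=46: (idle)
t=47: (idle)
t=48: (idle)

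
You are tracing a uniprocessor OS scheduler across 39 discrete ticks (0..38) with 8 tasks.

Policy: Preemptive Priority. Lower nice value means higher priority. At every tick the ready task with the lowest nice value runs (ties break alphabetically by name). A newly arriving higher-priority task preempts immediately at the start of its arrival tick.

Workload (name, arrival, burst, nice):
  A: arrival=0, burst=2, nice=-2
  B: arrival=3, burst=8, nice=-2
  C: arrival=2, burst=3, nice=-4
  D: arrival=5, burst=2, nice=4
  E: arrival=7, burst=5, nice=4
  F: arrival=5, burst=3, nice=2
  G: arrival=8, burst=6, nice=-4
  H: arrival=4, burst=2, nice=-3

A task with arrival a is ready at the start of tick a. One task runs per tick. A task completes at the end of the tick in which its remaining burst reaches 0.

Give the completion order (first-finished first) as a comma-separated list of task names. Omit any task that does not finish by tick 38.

completion order = A, C, H, G, B, F, D, E

t=0: ready={A} → run A
t=1: ready={A} → run A
t=2: ready={C} → run C
t=3: ready={B,C} → run C
t=4: ready={B,C,H} → run C
t=5: ready={B,D,F,H} → run H
t=6: ready={B,D,F,H} → run H
t=7: ready={B,D,E,F} → run B
t=8: ready={B,D,E,F,G} → run G
t=9: ready={B,D,E,F,G} → run G
t=10: ready={B,D,E,F,G} → run G
t=11: ready={B,D,E,F,G} → run G
t=12: ready={B,D,E,F,G} → run G
t=13: ready={B,D,E,F,G} → run G
t=14: ready={B,D,E,F} → run B
t=15: ready={B,D,E,F} → run B
t=16: ready={B,D,E,F} → run B
t=17: ready={B,D,E,F} → run B
t=18: ready={B,D,E,F} → run B
t=19: ready={B,D,E,F} → run B
t=20: ready={B,D,E,F} → run B
t=21: ready={D,E,F} → run F
t=22: ready={D,E,F} → run F
t=23: ready={D,E,F} → run F
t=24: ready={D,E} → run D
t=25: ready={D,E} → run D
t=26: ready={E} → run E
t=27: ready={E} → run E
t=28: ready={E} → run E
t=29: ready={E} → run E
t=30: ready={E} → run E
t=31: (idle)
t=32: (idle)
t=33: (idle)
t=34: (idle)
t=35: (idle)
t=36: (idle)
t=37: (idle)
t=38: (idle)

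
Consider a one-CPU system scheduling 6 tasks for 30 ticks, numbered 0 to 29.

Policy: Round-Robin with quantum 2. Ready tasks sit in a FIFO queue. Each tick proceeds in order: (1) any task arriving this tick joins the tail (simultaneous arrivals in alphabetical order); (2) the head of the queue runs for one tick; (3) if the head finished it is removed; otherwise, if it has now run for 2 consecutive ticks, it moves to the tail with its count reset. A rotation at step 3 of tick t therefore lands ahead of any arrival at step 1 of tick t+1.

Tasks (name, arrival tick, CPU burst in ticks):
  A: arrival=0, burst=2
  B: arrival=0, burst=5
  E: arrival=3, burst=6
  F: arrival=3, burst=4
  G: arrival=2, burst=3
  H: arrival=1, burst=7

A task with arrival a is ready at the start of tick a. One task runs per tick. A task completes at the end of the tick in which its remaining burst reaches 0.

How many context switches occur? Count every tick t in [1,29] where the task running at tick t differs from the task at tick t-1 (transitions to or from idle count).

context switches = 15

t=0: queue=[A,B] q_used=0 → run A
t=1: queue=[A,B,H] q_used=1 → run A
t=2: queue=[B,H,G] q_used=0 → run B
t=3: queue=[B,H,G,E,F] q_used=1 → run B
t=4: queue=[H,G,E,F,B] q_used=0 → run H
t=5: queue=[H,G,E,F,B] q_used=1 → run H
t=6: queue=[G,E,F,B,H] q_used=0 → run G
t=7: queue=[G,E,F,B,H] q_used=1 → run G
t=8: queue=[E,F,B,H,G] q_used=0 → run E
t=9: queue=[E,F,B,H,G] q_used=1 → run E
t=10: queue=[F,B,H,G,E] q_used=0 → run F
t=11: queue=[F,B,H,G,E] q_used=1 → run F
t=12: queue=[B,H,G,E,F] q_used=0 → run B
t=13: queue=[B,H,G,E,F] q_used=1 → run B
t=14: queue=[H,G,E,F,B] q_used=0 → run H
t=15: queue=[H,G,E,F,B] q_used=1 → run H
t=16: queue=[G,E,F,B,H] q_used=0 → run G
t=17: queue=[E,F,B,H] q_used=0 → run E
t=18: queue=[E,F,B,H] q_used=1 → run E
t=19: queue=[F,B,H,E] q_used=0 → run F
t=20: queue=[F,B,H,E] q_used=1 → run F
t=21: queue=[B,H,E] q_used=0 → run B
t=22: queue=[H,E] q_used=0 → run H
t=23: queue=[H,E] q_used=1 → run H
t=24: queue=[E,H] q_used=0 → run E
t=25: queue=[E,H] q_used=1 → run E
t=26: queue=[H] q_used=0 → run H
t=27: (idle)
t=28: (idle)
t=29: (idle)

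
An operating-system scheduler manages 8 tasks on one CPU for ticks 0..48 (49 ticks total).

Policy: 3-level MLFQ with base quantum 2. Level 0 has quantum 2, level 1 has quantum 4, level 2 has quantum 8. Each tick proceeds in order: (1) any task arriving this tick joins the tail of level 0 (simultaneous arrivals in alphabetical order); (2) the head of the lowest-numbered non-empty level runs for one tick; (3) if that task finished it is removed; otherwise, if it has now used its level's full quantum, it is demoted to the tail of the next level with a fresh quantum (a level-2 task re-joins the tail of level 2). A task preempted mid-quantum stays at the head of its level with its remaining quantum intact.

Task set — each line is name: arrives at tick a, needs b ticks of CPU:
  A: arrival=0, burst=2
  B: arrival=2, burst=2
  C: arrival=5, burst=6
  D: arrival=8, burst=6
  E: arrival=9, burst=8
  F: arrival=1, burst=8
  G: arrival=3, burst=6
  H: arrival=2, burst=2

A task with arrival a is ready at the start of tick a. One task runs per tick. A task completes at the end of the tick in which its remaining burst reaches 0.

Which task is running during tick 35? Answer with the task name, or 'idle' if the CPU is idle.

running at tick 35 = E

t=0: L0/L1/L2 = A/-/- → run A
t=1: L0/L1/L2 = AF/-/- → run A
t=2: L0/L1/L2 = FBH/-/- → run F
t=3: L0/L1/L2 = FBHG/-/- → run F
t=4: L0/L1/L2 = BHG/F/- → run B
t=5: L0/L1/L2 = BHGC/F/- → run B
t=6: L0/L1/L2 = HGC/F/- → run H
t=7: L0/L1/L2 = HGC/F/- → run H
t=8: L0/L1/L2 = GCD/F/- → run G
t=9: L0/L1/L2 = GCDE/F/- → run G
t=10: L0/L1/L2 = CDE/FG/- → run C
t=11: L0/L1/L2 = CDE/FG/- → run C
t=12: L0/L1/L2 = DE/FGC/- → run D
t=13: L0/L1/L2 = DE/FGC/- → run D
t=14: L0/L1/L2 = E/FGCD/- → run E
t=15: L0/L1/L2 = E/FGCD/- → run E
t=16: L0/L1/L2 = -/FGCDE/- → run F
t=17: L0/L1/L2 = -/FGCDE/- → run F
t=18: L0/L1/L2 = -/FGCDE/- → run F
t=19: L0/L1/L2 = -/FGCDE/- → run F
t=20: L0/L1/L2 = -/GCDE/F → run G
t=21: L0/L1/L2 = -/GCDE/F → run G
t=22: L0/L1/L2 = -/GCDE/F → run G
t=23: L0/L1/L2 = -/GCDE/F → run G
t=24: L0/L1/L2 = -/CDE/F → run C
t=25: L0/L1/L2 = -/CDE/F → run C
t=26: L0/L1/L2 = -/CDE/F → run C
t=27: L0/L1/L2 = -/CDE/F → run C
t=28: L0/L1/L2 = -/DE/F → run D
t=29: L0/L1/L2 = -/DE/F → run D
t=30: L0/L1/L2 = -/DE/F → run D
t=31: L0/L1/L2 = -/DE/F → run D
t=32: L0/L1/L2 = -/E/F → run E
t=33: L0/L1/L2 = -/E/F → run E
t=34: L0/L1/L2 = -/E/F → run E
t=35: L0/L1/L2 = -/E/F → run E
t=36: L0/L1/L2 = -/-/FE → run F
t=37: L0/L1/L2 = -/-/FE → run F
t=38: L0/L1/L2 = -/-/E → run E
t=39: L0/L1/L2 = -/-/E → run E
t=40: (idle)
t=41: (idle)
t=42: (idle)
t=43: (idle)
t=44: (idle)
t=45: (idle)
t=46: (idle)
t=47: (idle)
t=48: (idle)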